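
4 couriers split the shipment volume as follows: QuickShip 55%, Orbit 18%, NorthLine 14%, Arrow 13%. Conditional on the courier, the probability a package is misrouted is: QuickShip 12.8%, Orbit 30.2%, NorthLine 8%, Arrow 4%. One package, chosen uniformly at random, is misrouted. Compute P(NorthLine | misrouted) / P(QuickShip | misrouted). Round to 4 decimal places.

Compute prior × likelihood for every hypothesis:
  QuickShip: 0.55 × 0.128 = 0.0704
  Orbit: 0.18 × 0.302 = 0.05436
  NorthLine: 0.14 × 0.08 = 0.0112
  Arrow: 0.13 × 0.04 = 0.0052
Sum = 0.14116.
The ratio is 0.0112 / 0.0704 (the normalizer cancels) = 0.1591.

0.1591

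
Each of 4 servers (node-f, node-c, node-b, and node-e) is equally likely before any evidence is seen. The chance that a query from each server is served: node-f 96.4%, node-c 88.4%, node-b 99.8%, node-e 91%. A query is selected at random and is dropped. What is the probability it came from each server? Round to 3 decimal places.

node-f 0.148, node-c 0.475, node-b 0.008, node-e 0.369

Taking complements, P(dropped | each) = node-f 0.036, node-c 0.116, node-b 0.002, node-e 0.09.
Since the prior is uniform, the posterior is proportional to the likelihood:
  node-f: 0.036
  node-c: 0.116
  node-b: 0.002
  node-e: 0.09
Normalizing constant = 0.244.
P(node-f | dropped) = 0.036/0.244 ≈ 0.148
P(node-c | dropped) = 0.116/0.244 ≈ 0.475
P(node-b | dropped) = 0.002/0.244 ≈ 0.008
P(node-e | dropped) = 0.09/0.244 ≈ 0.369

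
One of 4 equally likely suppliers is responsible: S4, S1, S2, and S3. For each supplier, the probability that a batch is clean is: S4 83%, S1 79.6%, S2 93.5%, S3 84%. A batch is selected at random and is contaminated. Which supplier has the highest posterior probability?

Taking complements, P(contaminated | each) = S4 0.17, S1 0.204, S2 0.065, S3 0.16.
Since the prior is uniform, the posterior is proportional to the likelihood:
  S4: 0.17
  S1: 0.204
  S2: 0.065
  S3: 0.16
Normalizing constant = 0.599.
Largest term belongs to S1, so S1 is most probable.

S1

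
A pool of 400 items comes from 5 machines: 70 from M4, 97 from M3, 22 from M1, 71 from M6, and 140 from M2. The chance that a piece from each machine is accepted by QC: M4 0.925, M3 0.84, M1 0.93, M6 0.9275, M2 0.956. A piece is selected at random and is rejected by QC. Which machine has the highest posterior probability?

M3

Taking complements, P(rejected | each) = M4 0.075, M3 0.16, M1 0.07, M6 0.0725, M2 0.044.
By Bayes' rule, posterior ∝ prior × likelihood:
  M4: 0.175 × 0.075 = 0.013125
  M3: 0.2425 × 0.16 = 0.0388
  M1: 0.055 × 0.07 = 0.00385
  M6: 0.1775 × 0.0725 = 0.01286875
  M2: 0.35 × 0.044 = 0.0154
Normalizing constant = 0.08404375.
Largest term belongs to M3, so M3 is most probable.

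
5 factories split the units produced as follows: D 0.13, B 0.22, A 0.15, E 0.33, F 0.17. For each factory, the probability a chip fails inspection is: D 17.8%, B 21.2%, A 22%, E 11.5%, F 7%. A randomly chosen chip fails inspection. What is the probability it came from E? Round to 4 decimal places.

By Bayes' rule, posterior ∝ prior × likelihood:
  D: 0.13 × 0.178 = 0.02314
  B: 0.22 × 0.212 = 0.04664
  A: 0.15 × 0.22 = 0.033
  E: 0.33 × 0.115 = 0.03795
  F: 0.17 × 0.07 = 0.0119
Total = 0.15263.
P(E | evidence) = 0.03795 / 0.15263 ≈ 0.2486.

0.2486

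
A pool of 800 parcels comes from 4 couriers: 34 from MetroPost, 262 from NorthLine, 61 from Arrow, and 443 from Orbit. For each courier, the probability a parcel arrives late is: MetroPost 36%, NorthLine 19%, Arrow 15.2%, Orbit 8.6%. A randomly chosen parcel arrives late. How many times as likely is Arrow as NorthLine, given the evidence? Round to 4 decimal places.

By Bayes' rule, posterior ∝ prior × likelihood:
  MetroPost: 0.0425 × 0.36 = 0.0153
  NorthLine: 0.3275 × 0.19 = 0.062225
  Arrow: 0.07625 × 0.152 = 0.01159
  Orbit: 0.55375 × 0.086 = 0.0476225
Normalizing constant = 0.1367375.
The ratio is 0.01159 / 0.062225 (the normalizer cancels) = 0.1863.

0.1863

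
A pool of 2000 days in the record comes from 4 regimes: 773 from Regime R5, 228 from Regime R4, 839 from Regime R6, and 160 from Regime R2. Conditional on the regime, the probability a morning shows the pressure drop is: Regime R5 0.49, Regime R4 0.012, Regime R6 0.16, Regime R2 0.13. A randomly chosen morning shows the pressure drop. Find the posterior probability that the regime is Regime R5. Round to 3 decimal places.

0.706

Unnormalized posteriors (prior × likelihood):
  Regime R5: 0.3865 × 0.49 = 0.189385
  Regime R4: 0.114 × 0.012 = 0.001368
  Regime R6: 0.4195 × 0.16 = 0.06712
  Regime R2: 0.08 × 0.13 = 0.0104
Sum = 0.268273.
P(Regime R5 | evidence) = 0.189385 / 0.268273 ≈ 0.706.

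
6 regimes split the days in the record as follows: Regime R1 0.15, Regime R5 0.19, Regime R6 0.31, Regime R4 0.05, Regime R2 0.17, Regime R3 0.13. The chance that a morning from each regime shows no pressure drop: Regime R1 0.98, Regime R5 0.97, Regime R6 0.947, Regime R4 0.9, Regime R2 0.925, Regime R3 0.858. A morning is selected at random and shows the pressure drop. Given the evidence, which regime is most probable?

Taking complements, P(drop | each) = Regime R1 0.02, Regime R5 0.03, Regime R6 0.053, Regime R4 0.1, Regime R2 0.075, Regime R3 0.142.
Prior × likelihood for each hypothesis:
  Regime R1: 0.15 × 0.02 = 0.003
  Regime R5: 0.19 × 0.03 = 0.0057
  Regime R6: 0.31 × 0.053 = 0.01643
  Regime R4: 0.05 × 0.1 = 0.005
  Regime R2: 0.17 × 0.075 = 0.01275
  Regime R3: 0.13 × 0.142 = 0.01846
Sum = 0.06134.
Largest term belongs to Regime R3, so Regime R3 is most probable.

Regime R3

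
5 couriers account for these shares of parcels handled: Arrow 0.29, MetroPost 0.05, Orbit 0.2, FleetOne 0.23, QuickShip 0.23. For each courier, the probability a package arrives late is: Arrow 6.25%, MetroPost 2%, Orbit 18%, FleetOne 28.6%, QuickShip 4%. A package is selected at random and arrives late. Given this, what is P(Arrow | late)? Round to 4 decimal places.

0.1393

Prior × likelihood for each hypothesis:
  Arrow: 0.29 × 0.0625 = 0.018125
  MetroPost: 0.05 × 0.02 = 0.001
  Orbit: 0.2 × 0.18 = 0.036
  FleetOne: 0.23 × 0.286 = 0.06578
  QuickShip: 0.23 × 0.04 = 0.0092
Sum = 0.130105.
P(Arrow | evidence) = 0.018125 / 0.130105 ≈ 0.1393.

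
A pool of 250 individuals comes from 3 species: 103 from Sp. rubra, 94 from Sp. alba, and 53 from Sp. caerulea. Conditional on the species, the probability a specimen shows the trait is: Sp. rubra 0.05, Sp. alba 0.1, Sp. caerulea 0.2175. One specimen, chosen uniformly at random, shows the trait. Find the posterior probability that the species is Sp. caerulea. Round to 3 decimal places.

0.442

Compute prior × likelihood for every hypothesis:
  Sp. rubra: 0.412 × 0.05 = 0.0206
  Sp. alba: 0.376 × 0.1 = 0.0376
  Sp. caerulea: 0.212 × 0.2175 = 0.04611
Normalizing constant = 0.10431.
P(Sp. caerulea | evidence) = 0.04611 / 0.10431 ≈ 0.442.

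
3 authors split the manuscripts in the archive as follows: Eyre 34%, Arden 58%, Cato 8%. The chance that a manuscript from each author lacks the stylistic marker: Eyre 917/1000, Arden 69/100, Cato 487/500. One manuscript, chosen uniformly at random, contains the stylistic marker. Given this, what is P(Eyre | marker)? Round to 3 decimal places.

Taking complements, P(marker | each) = Eyre 0.083, Arden 0.31, Cato 0.026.
Prior × likelihood for each hypothesis:
  Eyre: 0.34 × 0.083 = 0.02822
  Arden: 0.58 × 0.31 = 0.1798
  Cato: 0.08 × 0.026 = 0.00208
Total = 0.2101.
P(Eyre | evidence) = 0.02822 / 0.2101 ≈ 0.134.

0.134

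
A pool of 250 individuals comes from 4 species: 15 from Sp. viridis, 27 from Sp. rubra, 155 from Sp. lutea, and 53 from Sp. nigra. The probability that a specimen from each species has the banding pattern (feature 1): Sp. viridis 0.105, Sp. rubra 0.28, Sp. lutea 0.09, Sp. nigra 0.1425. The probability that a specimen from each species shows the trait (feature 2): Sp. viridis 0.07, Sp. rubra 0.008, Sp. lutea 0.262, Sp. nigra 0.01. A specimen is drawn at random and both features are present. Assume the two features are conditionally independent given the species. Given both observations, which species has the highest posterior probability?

Prior × likelihood for each hypothesis:
  Sp. viridis: 0.06 × 0.105 × 0.07 = 0.000441
  Sp. rubra: 0.108 × 0.28 × 0.008 = 0.00024192
  Sp. lutea: 0.62 × 0.09 × 0.262 = 0.0146196
  Sp. nigra: 0.212 × 0.1425 × 0.01 = 0.0003021
Sum = 0.01560462.
Largest term belongs to Sp. lutea, so Sp. lutea is most probable.

Sp. lutea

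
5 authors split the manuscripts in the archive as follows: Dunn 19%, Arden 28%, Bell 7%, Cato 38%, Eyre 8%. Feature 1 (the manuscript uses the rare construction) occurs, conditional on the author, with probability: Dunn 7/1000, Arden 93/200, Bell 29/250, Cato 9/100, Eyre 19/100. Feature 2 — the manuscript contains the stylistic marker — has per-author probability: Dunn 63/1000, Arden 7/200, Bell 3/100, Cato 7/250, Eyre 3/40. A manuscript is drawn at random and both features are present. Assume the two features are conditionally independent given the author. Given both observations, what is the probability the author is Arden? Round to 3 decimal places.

Unnormalized posteriors (prior × likelihood):
  Dunn: 0.19 × 0.007 × 0.063 = 0.00008379
  Arden: 0.28 × 0.465 × 0.035 = 0.004557
  Bell: 0.07 × 0.116 × 0.03 = 0.0002436
  Cato: 0.38 × 0.09 × 0.028 = 0.0009576
  Eyre: 0.08 × 0.19 × 0.075 = 0.00114
Normalizing constant = 0.00698199.
P(Arden | evidence) = 0.004557 / 0.00698199 ≈ 0.653.

0.653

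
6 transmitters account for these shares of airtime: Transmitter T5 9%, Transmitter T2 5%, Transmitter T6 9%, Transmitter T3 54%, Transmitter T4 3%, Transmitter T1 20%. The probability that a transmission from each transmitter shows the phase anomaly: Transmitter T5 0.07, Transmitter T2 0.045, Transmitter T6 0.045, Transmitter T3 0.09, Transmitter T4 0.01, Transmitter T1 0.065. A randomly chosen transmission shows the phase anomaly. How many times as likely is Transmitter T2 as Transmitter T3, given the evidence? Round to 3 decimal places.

0.046

Compute prior × likelihood for every hypothesis:
  Transmitter T5: 0.09 × 0.07 = 0.0063
  Transmitter T2: 0.05 × 0.045 = 0.00225
  Transmitter T6: 0.09 × 0.045 = 0.00405
  Transmitter T3: 0.54 × 0.09 = 0.0486
  Transmitter T4: 0.03 × 0.01 = 0.0003
  Transmitter T1: 0.2 × 0.065 = 0.013
Normalizing constant = 0.0745.
The ratio is 0.00225 / 0.0486 (the normalizer cancels) = 0.046.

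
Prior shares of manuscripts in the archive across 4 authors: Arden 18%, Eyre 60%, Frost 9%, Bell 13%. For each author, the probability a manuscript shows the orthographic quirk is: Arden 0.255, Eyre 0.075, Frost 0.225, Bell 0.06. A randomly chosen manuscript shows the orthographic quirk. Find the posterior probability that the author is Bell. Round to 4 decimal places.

Prior × likelihood for each hypothesis:
  Arden: 0.18 × 0.255 = 0.0459
  Eyre: 0.6 × 0.075 = 0.045
  Frost: 0.09 × 0.225 = 0.02025
  Bell: 0.13 × 0.06 = 0.0078
Total = 0.11895.
P(Bell | evidence) = 0.0078 / 0.11895 ≈ 0.0656.

0.0656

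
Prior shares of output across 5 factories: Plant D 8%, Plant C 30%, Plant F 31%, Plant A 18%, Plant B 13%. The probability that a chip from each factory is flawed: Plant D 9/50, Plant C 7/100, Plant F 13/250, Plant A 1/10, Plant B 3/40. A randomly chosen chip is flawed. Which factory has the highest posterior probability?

Plant C

Prior × likelihood for each hypothesis:
  Plant D: 0.08 × 0.18 = 0.0144
  Plant C: 0.3 × 0.07 = 0.021
  Plant F: 0.31 × 0.052 = 0.01612
  Plant A: 0.18 × 0.1 = 0.018
  Plant B: 0.13 × 0.075 = 0.00975
Sum = 0.07927.
Largest term belongs to Plant C, so Plant C is most probable.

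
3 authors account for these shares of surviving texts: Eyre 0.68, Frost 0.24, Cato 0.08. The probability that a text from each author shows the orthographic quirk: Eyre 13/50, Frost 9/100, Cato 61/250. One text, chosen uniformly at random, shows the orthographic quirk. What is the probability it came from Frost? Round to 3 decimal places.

Prior × likelihood for each hypothesis:
  Eyre: 0.68 × 0.26 = 0.1768
  Frost: 0.24 × 0.09 = 0.0216
  Cato: 0.08 × 0.244 = 0.01952
Total = 0.21792.
P(Frost | evidence) = 0.0216 / 0.21792 ≈ 0.099.

0.099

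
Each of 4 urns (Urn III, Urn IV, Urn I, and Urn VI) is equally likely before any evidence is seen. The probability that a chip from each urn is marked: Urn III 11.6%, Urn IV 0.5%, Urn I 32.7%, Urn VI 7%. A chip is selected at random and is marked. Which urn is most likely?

Urn I

Since the prior is uniform, the posterior is proportional to the likelihood:
  Urn III: 0.116
  Urn IV: 0.005
  Urn I: 0.327
  Urn VI: 0.07
Sum = 0.518.
Largest term belongs to Urn I, so Urn I is most probable.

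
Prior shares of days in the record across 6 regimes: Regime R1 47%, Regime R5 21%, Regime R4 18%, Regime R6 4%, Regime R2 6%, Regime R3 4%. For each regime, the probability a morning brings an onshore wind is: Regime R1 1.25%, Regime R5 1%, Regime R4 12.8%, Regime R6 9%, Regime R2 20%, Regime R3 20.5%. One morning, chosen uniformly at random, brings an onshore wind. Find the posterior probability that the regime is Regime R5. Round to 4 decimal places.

0.0383

Prior × likelihood for each hypothesis:
  Regime R1: 0.47 × 0.0125 = 0.005875
  Regime R5: 0.21 × 0.01 = 0.0021
  Regime R4: 0.18 × 0.128 = 0.02304
  Regime R6: 0.04 × 0.09 = 0.0036
  Regime R2: 0.06 × 0.2 = 0.012
  Regime R3: 0.04 × 0.205 = 0.0082
Total = 0.054815.
P(Regime R5 | evidence) = 0.0021 / 0.054815 ≈ 0.0383.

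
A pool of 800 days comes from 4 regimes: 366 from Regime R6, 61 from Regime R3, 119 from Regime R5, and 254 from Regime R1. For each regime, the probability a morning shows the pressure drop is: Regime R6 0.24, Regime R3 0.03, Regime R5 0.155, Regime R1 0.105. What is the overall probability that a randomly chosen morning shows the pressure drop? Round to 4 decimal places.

Unnormalized posteriors (prior × likelihood):
  Regime R6: 0.4575 × 0.24 = 0.1098
  Regime R3: 0.07625 × 0.03 = 0.0022875
  Regime R5: 0.14875 × 0.155 = 0.02305625
  Regime R1: 0.3175 × 0.105 = 0.0333375
P(drop) = 0.1098 + 0.0022875 + 0.02305625 + 0.0333375 = 0.16848125 → 0.1685.

0.1685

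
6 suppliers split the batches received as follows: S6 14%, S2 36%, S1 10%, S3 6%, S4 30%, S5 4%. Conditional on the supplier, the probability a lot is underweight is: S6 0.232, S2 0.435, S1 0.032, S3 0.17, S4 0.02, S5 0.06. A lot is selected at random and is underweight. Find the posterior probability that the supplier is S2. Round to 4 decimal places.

By Bayes' rule, posterior ∝ prior × likelihood:
  S6: 0.14 × 0.232 = 0.03248
  S2: 0.36 × 0.435 = 0.1566
  S1: 0.1 × 0.032 = 0.0032
  S3: 0.06 × 0.17 = 0.0102
  S4: 0.3 × 0.02 = 0.006
  S5: 0.04 × 0.06 = 0.0024
Total = 0.21088.
P(S2 | evidence) = 0.1566 / 0.21088 ≈ 0.7426.

0.7426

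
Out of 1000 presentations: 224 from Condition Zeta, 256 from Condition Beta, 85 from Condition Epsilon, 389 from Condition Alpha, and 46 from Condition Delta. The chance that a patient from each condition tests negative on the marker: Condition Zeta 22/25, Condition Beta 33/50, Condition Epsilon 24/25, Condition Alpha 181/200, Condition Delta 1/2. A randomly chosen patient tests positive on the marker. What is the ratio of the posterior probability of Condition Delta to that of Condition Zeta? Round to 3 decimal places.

0.856

Taking complements, P(marker-positive | each) = Condition Zeta 0.12, Condition Beta 0.34, Condition Epsilon 0.04, Condition Alpha 0.095, Condition Delta 0.5.
Compute prior × likelihood for every hypothesis:
  Condition Zeta: 0.224 × 0.12 = 0.02688
  Condition Beta: 0.256 × 0.34 = 0.08704
  Condition Epsilon: 0.085 × 0.04 = 0.0034
  Condition Alpha: 0.389 × 0.095 = 0.036955
  Condition Delta: 0.046 × 0.5 = 0.023
Normalizing constant = 0.177275.
The ratio is 0.023 / 0.02688 (the normalizer cancels) = 0.856.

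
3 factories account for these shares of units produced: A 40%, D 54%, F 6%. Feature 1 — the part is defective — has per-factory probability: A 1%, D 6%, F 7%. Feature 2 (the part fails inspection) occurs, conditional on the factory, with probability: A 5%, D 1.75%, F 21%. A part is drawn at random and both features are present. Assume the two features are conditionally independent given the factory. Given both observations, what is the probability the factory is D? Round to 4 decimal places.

0.3438

Prior × likelihood for each hypothesis:
  A: 0.4 × 0.01 × 0.05 = 0.0002
  D: 0.54 × 0.06 × 0.0175 = 0.000567
  F: 0.06 × 0.07 × 0.21 = 0.000882
Sum = 0.001649.
P(D | evidence) = 0.000567 / 0.001649 ≈ 0.3438.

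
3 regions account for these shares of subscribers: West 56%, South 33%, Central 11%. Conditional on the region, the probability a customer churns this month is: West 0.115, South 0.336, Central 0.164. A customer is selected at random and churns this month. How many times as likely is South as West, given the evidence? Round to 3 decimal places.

By Bayes' rule, posterior ∝ prior × likelihood:
  West: 0.56 × 0.115 = 0.0644
  South: 0.33 × 0.336 = 0.11088
  Central: 0.11 × 0.164 = 0.01804
Normalizing constant = 0.19332.
The ratio is 0.11088 / 0.0644 (the normalizer cancels) = 1.722.

1.722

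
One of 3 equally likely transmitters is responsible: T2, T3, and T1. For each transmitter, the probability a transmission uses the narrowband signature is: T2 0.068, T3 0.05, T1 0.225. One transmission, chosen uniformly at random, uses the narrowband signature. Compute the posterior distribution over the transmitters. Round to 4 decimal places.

Since the prior is uniform, the posterior is proportional to the likelihood:
  T2: 0.068
  T3: 0.05
  T1: 0.225
Sum = 0.343.
P(T2 | narrowband) = 0.068/0.343 ≈ 0.1983
P(T3 | narrowband) = 0.05/0.343 ≈ 0.1458
P(T1 | narrowband) = 0.225/0.343 ≈ 0.6560

T2 0.1983, T3 0.1458, T1 0.6560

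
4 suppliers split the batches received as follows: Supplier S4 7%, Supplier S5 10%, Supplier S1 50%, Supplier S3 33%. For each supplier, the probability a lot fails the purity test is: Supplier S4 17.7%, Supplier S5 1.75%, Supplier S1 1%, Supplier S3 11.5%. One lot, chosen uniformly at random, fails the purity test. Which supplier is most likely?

Supplier S3

Unnormalized posteriors (prior × likelihood):
  Supplier S4: 0.07 × 0.177 = 0.01239
  Supplier S5: 0.1 × 0.0175 = 0.00175
  Supplier S1: 0.5 × 0.01 = 0.005
  Supplier S3: 0.33 × 0.115 = 0.03795
Normalizing constant = 0.05709.
Largest term belongs to Supplier S3, so Supplier S3 is most probable.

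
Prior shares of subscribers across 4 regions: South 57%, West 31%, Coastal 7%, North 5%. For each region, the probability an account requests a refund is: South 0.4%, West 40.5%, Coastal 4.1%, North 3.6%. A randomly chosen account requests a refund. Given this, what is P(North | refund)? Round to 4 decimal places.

By Bayes' rule, posterior ∝ prior × likelihood:
  South: 0.57 × 0.004 = 0.00228
  West: 0.31 × 0.405 = 0.12555
  Coastal: 0.07 × 0.041 = 0.00287
  North: 0.05 × 0.036 = 0.0018
Sum = 0.1325.
P(North | evidence) = 0.0018 / 0.1325 ≈ 0.0136.

0.0136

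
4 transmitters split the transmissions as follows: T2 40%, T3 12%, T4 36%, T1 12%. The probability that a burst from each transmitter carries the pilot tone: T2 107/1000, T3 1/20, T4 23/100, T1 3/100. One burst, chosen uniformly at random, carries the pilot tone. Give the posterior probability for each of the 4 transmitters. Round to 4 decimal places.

Compute prior × likelihood for every hypothesis:
  T2: 0.4 × 0.107 = 0.0428
  T3: 0.12 × 0.05 = 0.006
  T4: 0.36 × 0.23 = 0.0828
  T1: 0.12 × 0.03 = 0.0036
Total = 0.1352.
P(T2 | pilot) = 0.0428/0.1352 ≈ 0.3166
P(T3 | pilot) = 0.006/0.1352 ≈ 0.0444
P(T4 | pilot) = 0.0828/0.1352 ≈ 0.6124
P(T1 | pilot) = 0.0036/0.1352 ≈ 0.0266
(Check: 0.3166+0.0444+0.6124+0.0266 = 1.0000.)

T2 0.3166, T3 0.0444, T4 0.6124, T1 0.0266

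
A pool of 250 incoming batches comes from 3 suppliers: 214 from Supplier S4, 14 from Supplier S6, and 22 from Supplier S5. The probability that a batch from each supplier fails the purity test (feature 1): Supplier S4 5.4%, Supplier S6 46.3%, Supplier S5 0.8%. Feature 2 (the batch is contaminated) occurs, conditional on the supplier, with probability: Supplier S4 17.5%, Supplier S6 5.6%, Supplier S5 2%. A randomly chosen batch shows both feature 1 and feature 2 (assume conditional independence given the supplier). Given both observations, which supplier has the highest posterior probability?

By Bayes' rule, posterior ∝ prior × likelihood:
  Supplier S4: 0.856 × 0.054 × 0.175 = 0.0080892
  Supplier S6: 0.056 × 0.463 × 0.056 = 0.001451968
  Supplier S5: 0.088 × 0.008 × 0.02 = 0.00001408
Sum = 0.009555248.
Largest term belongs to Supplier S4, so Supplier S4 is most probable.

Supplier S4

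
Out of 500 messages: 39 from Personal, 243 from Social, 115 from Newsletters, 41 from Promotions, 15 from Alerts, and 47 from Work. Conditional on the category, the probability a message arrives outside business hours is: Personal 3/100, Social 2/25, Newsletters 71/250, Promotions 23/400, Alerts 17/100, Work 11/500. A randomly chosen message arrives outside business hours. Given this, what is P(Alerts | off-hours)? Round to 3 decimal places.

By Bayes' rule, posterior ∝ prior × likelihood:
  Personal: 0.078 × 0.03 = 0.00234
  Social: 0.486 × 0.08 = 0.03888
  Newsletters: 0.23 × 0.284 = 0.06532
  Promotions: 0.082 × 0.0575 = 0.004715
  Alerts: 0.03 × 0.17 = 0.0051
  Work: 0.094 × 0.022 = 0.002068
Normalizing constant = 0.118423.
P(Alerts | evidence) = 0.0051 / 0.118423 ≈ 0.043.

0.043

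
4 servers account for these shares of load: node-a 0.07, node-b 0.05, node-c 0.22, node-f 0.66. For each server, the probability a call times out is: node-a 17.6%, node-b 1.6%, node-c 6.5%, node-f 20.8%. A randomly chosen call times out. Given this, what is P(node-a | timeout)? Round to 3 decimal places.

Unnormalized posteriors (prior × likelihood):
  node-a: 0.07 × 0.176 = 0.01232
  node-b: 0.05 × 0.016 = 0.0008
  node-c: 0.22 × 0.065 = 0.0143
  node-f: 0.66 × 0.208 = 0.13728
Total = 0.1647.
P(node-a | evidence) = 0.01232 / 0.1647 ≈ 0.075.

0.075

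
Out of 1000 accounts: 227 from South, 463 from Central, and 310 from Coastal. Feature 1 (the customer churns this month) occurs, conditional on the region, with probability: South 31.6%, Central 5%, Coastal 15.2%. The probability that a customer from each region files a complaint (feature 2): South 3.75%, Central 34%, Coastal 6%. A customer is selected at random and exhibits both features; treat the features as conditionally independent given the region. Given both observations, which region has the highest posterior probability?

Unnormalized posteriors (prior × likelihood):
  South: 0.227 × 0.316 × 0.0375 = 0.00268995
  Central: 0.463 × 0.05 × 0.34 = 0.007871
  Coastal: 0.31 × 0.152 × 0.06 = 0.0028272
Total = 0.01338815.
Largest term belongs to Central, so Central is most probable.

Central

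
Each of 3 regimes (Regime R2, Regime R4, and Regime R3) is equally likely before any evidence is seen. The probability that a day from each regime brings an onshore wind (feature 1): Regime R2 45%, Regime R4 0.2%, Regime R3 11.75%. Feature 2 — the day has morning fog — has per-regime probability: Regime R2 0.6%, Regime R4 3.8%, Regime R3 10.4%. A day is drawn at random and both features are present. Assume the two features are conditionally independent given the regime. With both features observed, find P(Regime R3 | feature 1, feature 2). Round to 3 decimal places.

0.815

With a uniform prior (1/3 each), posterior ∝ likelihood:
  Regime R2: 0.45 × 0.006 = 0.0027
  Regime R4: 0.002 × 0.038 = 0.000076
  Regime R3: 0.1175 × 0.104 = 0.01222
Normalizing constant = 0.014996.
P(Regime R3 | evidence) = 0.01222 / 0.014996 ≈ 0.815.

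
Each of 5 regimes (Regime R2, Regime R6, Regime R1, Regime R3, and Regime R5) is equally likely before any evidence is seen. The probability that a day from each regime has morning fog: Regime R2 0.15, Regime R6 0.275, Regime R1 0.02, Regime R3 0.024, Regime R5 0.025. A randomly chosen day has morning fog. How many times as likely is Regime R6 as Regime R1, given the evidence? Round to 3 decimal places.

13.750

Since the prior is uniform, the posterior is proportional to the likelihood:
  Regime R2: 0.15
  Regime R6: 0.275
  Regime R1: 0.02
  Regime R3: 0.024
  Regime R5: 0.025
Total = 0.494.
The ratio is 0.275 / 0.02 (the normalizer cancels) = 13.750.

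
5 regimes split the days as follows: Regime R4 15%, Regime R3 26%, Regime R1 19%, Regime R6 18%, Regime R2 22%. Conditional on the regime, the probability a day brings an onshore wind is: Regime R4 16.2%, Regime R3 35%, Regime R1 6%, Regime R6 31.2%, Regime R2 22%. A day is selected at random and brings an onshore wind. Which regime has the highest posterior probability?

Regime R3

Prior × likelihood for each hypothesis:
  Regime R4: 0.15 × 0.162 = 0.0243
  Regime R3: 0.26 × 0.35 = 0.091
  Regime R1: 0.19 × 0.06 = 0.0114
  Regime R6: 0.18 × 0.312 = 0.05616
  Regime R2: 0.22 × 0.22 = 0.0484
Normalizing constant = 0.23126.
Largest term belongs to Regime R3, so Regime R3 is most probable.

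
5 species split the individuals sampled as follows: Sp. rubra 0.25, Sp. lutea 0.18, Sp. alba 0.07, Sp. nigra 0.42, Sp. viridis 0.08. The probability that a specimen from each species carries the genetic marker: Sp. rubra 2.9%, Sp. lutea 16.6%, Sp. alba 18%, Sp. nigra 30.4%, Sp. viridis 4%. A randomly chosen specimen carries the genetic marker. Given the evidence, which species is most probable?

By Bayes' rule, posterior ∝ prior × likelihood:
  Sp. rubra: 0.25 × 0.029 = 0.00725
  Sp. lutea: 0.18 × 0.166 = 0.02988
  Sp. alba: 0.07 × 0.18 = 0.0126
  Sp. nigra: 0.42 × 0.304 = 0.12768
  Sp. viridis: 0.08 × 0.04 = 0.0032
Total = 0.18061.
Largest term belongs to Sp. nigra, so Sp. nigra is most probable.

Sp. nigra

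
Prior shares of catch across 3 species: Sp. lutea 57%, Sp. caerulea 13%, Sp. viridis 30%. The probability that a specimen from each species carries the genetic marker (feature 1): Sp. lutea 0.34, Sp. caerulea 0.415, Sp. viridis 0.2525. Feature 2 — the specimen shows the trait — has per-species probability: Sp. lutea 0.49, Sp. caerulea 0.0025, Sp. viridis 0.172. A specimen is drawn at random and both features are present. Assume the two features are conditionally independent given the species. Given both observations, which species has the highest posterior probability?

Sp. lutea

Prior × likelihood for each hypothesis:
  Sp. lutea: 0.57 × 0.34 × 0.49 = 0.094962
  Sp. caerulea: 0.13 × 0.415 × 0.0025 = 0.000134875
  Sp. viridis: 0.3 × 0.2525 × 0.172 = 0.013029
Sum = 0.108125875.
Largest term belongs to Sp. lutea, so Sp. lutea is most probable.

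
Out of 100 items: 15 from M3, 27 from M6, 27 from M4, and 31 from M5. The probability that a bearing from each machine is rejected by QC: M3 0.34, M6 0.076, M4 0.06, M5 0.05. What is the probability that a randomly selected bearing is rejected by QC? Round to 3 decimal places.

By Bayes' rule, posterior ∝ prior × likelihood:
  M3: 0.15 × 0.34 = 0.051
  M6: 0.27 × 0.076 = 0.02052
  M4: 0.27 × 0.06 = 0.0162
  M5: 0.31 × 0.05 = 0.0155
P(rejected) = 0.051 + 0.02052 + 0.0162 + 0.0155 = 0.10322 → 0.103.

0.103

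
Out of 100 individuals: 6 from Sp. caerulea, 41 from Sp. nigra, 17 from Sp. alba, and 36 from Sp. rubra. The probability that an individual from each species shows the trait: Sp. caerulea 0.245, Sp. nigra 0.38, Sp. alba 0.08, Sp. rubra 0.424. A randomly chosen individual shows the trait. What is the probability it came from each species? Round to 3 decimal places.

Sp. caerulea 0.044, Sp. nigra 0.463, Sp. alba 0.040, Sp. rubra 0.453

Compute prior × likelihood for every hypothesis:
  Sp. caerulea: 0.06 × 0.245 = 0.0147
  Sp. nigra: 0.41 × 0.38 = 0.1558
  Sp. alba: 0.17 × 0.08 = 0.0136
  Sp. rubra: 0.36 × 0.424 = 0.15264
Normalizing constant = 0.33674.
P(Sp. caerulea | trait) = 0.0147/0.33674 ≈ 0.044
P(Sp. nigra | trait) = 0.1558/0.33674 ≈ 0.463
P(Sp. alba | trait) = 0.0136/0.33674 ≈ 0.040
P(Sp. rubra | trait) = 0.15264/0.33674 ≈ 0.453
(Check: 0.044+0.463+0.040+0.453 = 1.000.)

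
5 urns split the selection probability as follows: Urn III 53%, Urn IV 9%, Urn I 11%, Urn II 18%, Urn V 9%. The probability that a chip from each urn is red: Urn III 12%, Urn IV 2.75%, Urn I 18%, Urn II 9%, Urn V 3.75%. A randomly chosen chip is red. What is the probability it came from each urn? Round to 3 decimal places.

Urn III 0.603, Urn IV 0.023, Urn I 0.188, Urn II 0.154, Urn V 0.032

Compute prior × likelihood for every hypothesis:
  Urn III: 0.53 × 0.12 = 0.0636
  Urn IV: 0.09 × 0.0275 = 0.002475
  Urn I: 0.11 × 0.18 = 0.0198
  Urn II: 0.18 × 0.09 = 0.0162
  Urn V: 0.09 × 0.0375 = 0.003375
Normalizing constant = 0.10545.
P(Urn III | red) = 0.0636/0.10545 ≈ 0.603
P(Urn IV | red) = 0.002475/0.10545 ≈ 0.023
P(Urn I | red) = 0.0198/0.10545 ≈ 0.188
P(Urn II | red) = 0.0162/0.10545 ≈ 0.154
P(Urn V | red) = 0.003375/0.10545 ≈ 0.032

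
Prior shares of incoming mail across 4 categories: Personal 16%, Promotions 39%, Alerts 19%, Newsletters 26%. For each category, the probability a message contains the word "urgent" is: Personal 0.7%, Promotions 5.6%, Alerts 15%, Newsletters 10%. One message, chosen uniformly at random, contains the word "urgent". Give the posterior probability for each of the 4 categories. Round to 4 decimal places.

Personal 0.0145, Promotions 0.2820, Alerts 0.3679, Newsletters 0.3357

Unnormalized posteriors (prior × likelihood):
  Personal: 0.16 × 0.007 = 0.00112
  Promotions: 0.39 × 0.056 = 0.02184
  Alerts: 0.19 × 0.15 = 0.0285
  Newsletters: 0.26 × 0.1 = 0.026
Sum = 0.07746.
P(Personal | urgent-flag) = 0.00112/0.07746 ≈ 0.0145
P(Promotions | urgent-flag) = 0.02184/0.07746 ≈ 0.2820
P(Alerts | urgent-flag) = 0.0285/0.07746 ≈ 0.3679
P(Newsletters | urgent-flag) = 0.026/0.07746 ≈ 0.3357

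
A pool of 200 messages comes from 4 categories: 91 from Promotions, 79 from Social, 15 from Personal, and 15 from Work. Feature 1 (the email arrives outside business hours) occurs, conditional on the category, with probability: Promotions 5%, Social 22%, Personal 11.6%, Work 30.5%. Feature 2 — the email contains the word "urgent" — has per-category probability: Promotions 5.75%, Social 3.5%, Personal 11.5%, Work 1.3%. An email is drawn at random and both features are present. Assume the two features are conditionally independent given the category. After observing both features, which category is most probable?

Social

Compute prior × likelihood for every hypothesis:
  Promotions: 0.455 × 0.05 × 0.0575 = 0.001308125
  Social: 0.395 × 0.22 × 0.035 = 0.0030415
  Personal: 0.075 × 0.116 × 0.115 = 0.0010005
  Work: 0.075 × 0.305 × 0.013 = 0.000297375
Sum = 0.0056475.
Largest term belongs to Social, so Social is most probable.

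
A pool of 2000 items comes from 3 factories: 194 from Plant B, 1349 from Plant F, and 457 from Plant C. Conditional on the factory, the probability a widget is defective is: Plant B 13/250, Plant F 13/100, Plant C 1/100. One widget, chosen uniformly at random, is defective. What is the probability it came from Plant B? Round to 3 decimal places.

Prior × likelihood for each hypothesis:
  Plant B: 0.097 × 0.052 = 0.005044
  Plant F: 0.6745 × 0.13 = 0.087685
  Plant C: 0.2285 × 0.01 = 0.002285
Normalizing constant = 0.095014.
P(Plant B | evidence) = 0.005044 / 0.095014 ≈ 0.053.

0.053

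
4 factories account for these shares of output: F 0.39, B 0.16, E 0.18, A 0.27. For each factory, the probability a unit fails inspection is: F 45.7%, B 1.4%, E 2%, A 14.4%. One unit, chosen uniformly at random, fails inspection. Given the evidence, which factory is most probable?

Compute prior × likelihood for every hypothesis:
  F: 0.39 × 0.457 = 0.17823
  B: 0.16 × 0.014 = 0.00224
  E: 0.18 × 0.02 = 0.0036
  A: 0.27 × 0.144 = 0.03888
Normalizing constant = 0.22295.
Largest term belongs to F, so F is most probable.

F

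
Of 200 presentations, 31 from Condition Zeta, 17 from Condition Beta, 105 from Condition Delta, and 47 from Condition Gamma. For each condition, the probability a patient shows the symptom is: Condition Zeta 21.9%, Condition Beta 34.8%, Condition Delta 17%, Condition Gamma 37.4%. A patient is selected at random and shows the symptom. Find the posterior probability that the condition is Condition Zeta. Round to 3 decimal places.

By Bayes' rule, posterior ∝ prior × likelihood:
  Condition Zeta: 0.155 × 0.219 = 0.033945
  Condition Beta: 0.085 × 0.348 = 0.02958
  Condition Delta: 0.525 × 0.17 = 0.08925
  Condition Gamma: 0.235 × 0.374 = 0.08789
Total = 0.240665.
P(Condition Zeta | evidence) = 0.033945 / 0.240665 ≈ 0.141.

0.141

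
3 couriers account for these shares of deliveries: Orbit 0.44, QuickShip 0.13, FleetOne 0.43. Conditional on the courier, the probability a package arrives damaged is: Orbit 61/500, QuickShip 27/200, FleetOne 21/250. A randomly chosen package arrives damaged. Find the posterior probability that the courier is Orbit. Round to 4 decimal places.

Prior × likelihood for each hypothesis:
  Orbit: 0.44 × 0.122 = 0.05368
  QuickShip: 0.13 × 0.135 = 0.01755
  FleetOne: 0.43 × 0.084 = 0.03612
Sum = 0.10735.
P(Orbit | evidence) = 0.05368 / 0.10735 ≈ 0.5000.

0.5000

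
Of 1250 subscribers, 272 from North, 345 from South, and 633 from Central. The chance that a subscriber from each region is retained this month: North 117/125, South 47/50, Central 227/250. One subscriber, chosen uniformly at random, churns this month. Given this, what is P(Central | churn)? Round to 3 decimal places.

Taking complements, P(churn | each) = North 0.064, South 0.06, Central 0.092.
By Bayes' rule, posterior ∝ prior × likelihood:
  North: 0.2176 × 0.064 = 0.0139264
  South: 0.276 × 0.06 = 0.01656
  Central: 0.5064 × 0.092 = 0.0465888
Total = 0.0770752.
P(Central | evidence) = 0.0465888 / 0.0770752 ≈ 0.604.

0.604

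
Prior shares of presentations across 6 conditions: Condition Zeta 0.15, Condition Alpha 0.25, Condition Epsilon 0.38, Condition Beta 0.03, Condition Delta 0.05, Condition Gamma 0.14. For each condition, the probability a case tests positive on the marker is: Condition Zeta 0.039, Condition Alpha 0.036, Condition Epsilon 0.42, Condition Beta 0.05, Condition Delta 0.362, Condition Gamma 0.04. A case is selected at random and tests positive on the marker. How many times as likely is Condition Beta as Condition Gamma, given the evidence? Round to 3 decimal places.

Unnormalized posteriors (prior × likelihood):
  Condition Zeta: 0.15 × 0.039 = 0.00585
  Condition Alpha: 0.25 × 0.036 = 0.009
  Condition Epsilon: 0.38 × 0.42 = 0.1596
  Condition Beta: 0.03 × 0.05 = 0.0015
  Condition Delta: 0.05 × 0.362 = 0.0181
  Condition Gamma: 0.14 × 0.04 = 0.0056
Total = 0.19965.
The ratio is 0.0015 / 0.0056 (the normalizer cancels) = 0.268.

0.268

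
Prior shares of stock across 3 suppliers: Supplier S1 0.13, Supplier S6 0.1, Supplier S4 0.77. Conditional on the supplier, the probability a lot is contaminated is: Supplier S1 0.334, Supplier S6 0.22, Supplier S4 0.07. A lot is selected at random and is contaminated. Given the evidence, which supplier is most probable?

By Bayes' rule, posterior ∝ prior × likelihood:
  Supplier S1: 0.13 × 0.334 = 0.04342
  Supplier S6: 0.1 × 0.22 = 0.022
  Supplier S4: 0.77 × 0.07 = 0.0539
Normalizing constant = 0.11932.
Largest term belongs to Supplier S4, so Supplier S4 is most probable.

Supplier S4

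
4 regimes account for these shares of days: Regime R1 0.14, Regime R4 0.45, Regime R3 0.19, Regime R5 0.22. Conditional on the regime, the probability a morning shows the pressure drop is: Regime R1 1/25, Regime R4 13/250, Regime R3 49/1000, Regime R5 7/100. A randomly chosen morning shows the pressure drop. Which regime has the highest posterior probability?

Regime R4

Unnormalized posteriors (prior × likelihood):
  Regime R1: 0.14 × 0.04 = 0.0056
  Regime R4: 0.45 × 0.052 = 0.0234
  Regime R3: 0.19 × 0.049 = 0.00931
  Regime R5: 0.22 × 0.07 = 0.0154
Normalizing constant = 0.05371.
Largest term belongs to Regime R4, so Regime R4 is most probable.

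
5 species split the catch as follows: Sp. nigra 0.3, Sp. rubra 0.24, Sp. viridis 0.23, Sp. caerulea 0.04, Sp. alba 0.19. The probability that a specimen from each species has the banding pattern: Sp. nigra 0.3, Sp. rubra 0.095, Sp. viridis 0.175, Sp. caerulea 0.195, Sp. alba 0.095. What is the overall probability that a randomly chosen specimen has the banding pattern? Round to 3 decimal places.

Prior × likelihood for each hypothesis:
  Sp. nigra: 0.3 × 0.3 = 0.09
  Sp. rubra: 0.24 × 0.095 = 0.0228
  Sp. viridis: 0.23 × 0.175 = 0.04025
  Sp. caerulea: 0.04 × 0.195 = 0.0078
  Sp. alba: 0.19 × 0.095 = 0.01805
P(banded) = 0.09 + 0.0228 + 0.04025 + 0.0078 + 0.01805 = 0.1789 → 0.179.

0.179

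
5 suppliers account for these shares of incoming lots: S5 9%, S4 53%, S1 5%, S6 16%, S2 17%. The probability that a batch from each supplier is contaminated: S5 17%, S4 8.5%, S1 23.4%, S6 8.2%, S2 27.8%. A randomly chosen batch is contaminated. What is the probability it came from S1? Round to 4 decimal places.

0.0883

By Bayes' rule, posterior ∝ prior × likelihood:
  S5: 0.09 × 0.17 = 0.0153
  S4: 0.53 × 0.085 = 0.04505
  S1: 0.05 × 0.234 = 0.0117
  S6: 0.16 × 0.082 = 0.01312
  S2: 0.17 × 0.278 = 0.04726
Normalizing constant = 0.13243.
P(S1 | evidence) = 0.0117 / 0.13243 ≈ 0.0883.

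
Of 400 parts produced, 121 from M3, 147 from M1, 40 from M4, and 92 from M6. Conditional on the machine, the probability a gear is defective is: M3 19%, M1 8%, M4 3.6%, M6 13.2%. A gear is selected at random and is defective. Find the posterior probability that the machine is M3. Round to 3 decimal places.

0.476

By Bayes' rule, posterior ∝ prior × likelihood:
  M3: 0.3025 × 0.19 = 0.057475
  M1: 0.3675 × 0.08 = 0.0294
  M4: 0.1 × 0.036 = 0.0036
  M6: 0.23 × 0.132 = 0.03036
Sum = 0.120835.
P(M3 | evidence) = 0.057475 / 0.120835 ≈ 0.476.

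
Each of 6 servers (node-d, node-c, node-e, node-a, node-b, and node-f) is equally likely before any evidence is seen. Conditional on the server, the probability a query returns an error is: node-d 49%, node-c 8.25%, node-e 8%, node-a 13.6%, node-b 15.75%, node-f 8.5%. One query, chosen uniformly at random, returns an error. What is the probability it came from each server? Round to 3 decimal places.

Since the prior is uniform, the posterior is proportional to the likelihood:
  node-d: 0.49
  node-c: 0.0825
  node-e: 0.08
  node-a: 0.136
  node-b: 0.1575
  node-f: 0.085
Normalizing constant = 1.031.
P(node-d | error) = 0.49/1.031 ≈ 0.475
P(node-c | error) = 0.0825/1.031 ≈ 0.080
P(node-e | error) = 0.08/1.031 ≈ 0.078
P(node-a | error) = 0.136/1.031 ≈ 0.132
P(node-b | error) = 0.1575/1.031 ≈ 0.153
P(node-f | error) = 0.085/1.031 ≈ 0.082

node-d 0.475, node-c 0.080, node-e 0.078, node-a 0.132, node-b 0.153, node-f 0.082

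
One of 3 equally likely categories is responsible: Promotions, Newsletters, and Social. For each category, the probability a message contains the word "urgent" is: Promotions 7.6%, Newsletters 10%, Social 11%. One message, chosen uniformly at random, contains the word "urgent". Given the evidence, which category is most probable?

With a uniform prior (1/3 each), posterior ∝ likelihood:
  Promotions: 0.076
  Newsletters: 0.1
  Social: 0.11
Normalizing constant = 0.286.
Largest term belongs to Social, so Social is most probable.

Social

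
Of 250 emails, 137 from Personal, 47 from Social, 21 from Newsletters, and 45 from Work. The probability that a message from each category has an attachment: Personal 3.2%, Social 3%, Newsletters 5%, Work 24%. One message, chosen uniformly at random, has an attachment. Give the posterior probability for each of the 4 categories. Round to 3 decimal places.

Compute prior × likelihood for every hypothesis:
  Personal: 0.548 × 0.032 = 0.017536
  Social: 0.188 × 0.03 = 0.00564
  Newsletters: 0.084 × 0.05 = 0.0042
  Work: 0.18 × 0.24 = 0.0432
Normalizing constant = 0.070576.
P(Personal | attachment) = 0.017536/0.070576 ≈ 0.248
P(Social | attachment) = 0.00564/0.070576 ≈ 0.080
P(Newsletters | attachment) = 0.0042/0.070576 ≈ 0.060
P(Work | attachment) = 0.0432/0.070576 ≈ 0.612
(Check: 0.248+0.080+0.060+0.612 = 1.000.)

Personal 0.248, Social 0.080, Newsletters 0.060, Work 0.612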